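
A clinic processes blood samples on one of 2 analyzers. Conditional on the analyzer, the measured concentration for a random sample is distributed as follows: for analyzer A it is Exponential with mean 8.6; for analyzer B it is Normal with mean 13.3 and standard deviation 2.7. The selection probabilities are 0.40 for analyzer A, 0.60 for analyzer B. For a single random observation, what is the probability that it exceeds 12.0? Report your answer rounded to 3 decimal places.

Conditional on each analyzer, P(X > 12.0): A: 0.247747; B: 0.684913.
By total probability, P(X > 12.0) = 0.4·0.247747 + 0.6·0.684913 = 0.510046.

0.510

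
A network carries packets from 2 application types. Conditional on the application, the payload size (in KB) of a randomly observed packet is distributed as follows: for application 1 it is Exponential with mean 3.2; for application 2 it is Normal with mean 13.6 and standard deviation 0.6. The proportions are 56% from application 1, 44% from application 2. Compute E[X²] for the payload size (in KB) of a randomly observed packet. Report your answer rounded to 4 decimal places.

93.0096

For each component E[X²] = Var + (mean)², giving 1: 20.48; 2: 185.32.
Overall E[X²] = 0.56·20.48 + 0.44·185.32 = 93.0096.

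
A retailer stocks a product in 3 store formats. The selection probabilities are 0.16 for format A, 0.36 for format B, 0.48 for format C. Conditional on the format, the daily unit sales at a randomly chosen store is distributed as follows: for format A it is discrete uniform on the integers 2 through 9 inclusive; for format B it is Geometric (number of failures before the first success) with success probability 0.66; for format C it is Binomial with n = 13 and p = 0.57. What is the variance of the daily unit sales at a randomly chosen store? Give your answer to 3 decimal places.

Per component, A: μ=5.5, E[X²]=35.5; B: μ=0.515152, E[X²]=1.04591; C: μ=7.41, E[X²]=58.0944.
E[X] = 0.16·5.5 + 0.36·0.515152 + 0.48·7.41 = 4.62225.
E[X²] = 0.16·35.5 + 0.36·1.04591 + 0.48·58.0944 = 33.9418.
Var(X) = E[X²] − (E[X])² = 33.9418 − 21.3652 = 12.5766.

12.577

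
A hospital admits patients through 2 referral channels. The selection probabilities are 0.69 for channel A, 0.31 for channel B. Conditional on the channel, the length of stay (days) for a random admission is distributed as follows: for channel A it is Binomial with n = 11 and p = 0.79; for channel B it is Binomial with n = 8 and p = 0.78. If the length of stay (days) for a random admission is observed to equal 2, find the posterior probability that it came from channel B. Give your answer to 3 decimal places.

0.970

Likelihoods P(X=2 | ·): A: 2.72641e-05; B: 0.00193145.
Posterior ∝ prior × likelihood. Numerator for B: 0.31·0.00193145 = 0.000598749.
Normalizing constant: 0.69·2.72641e-05 + 0.31·0.00193145 = 0.000617561.
P(B | observation) = 0.000598749 / 0.000617561 = 0.969538.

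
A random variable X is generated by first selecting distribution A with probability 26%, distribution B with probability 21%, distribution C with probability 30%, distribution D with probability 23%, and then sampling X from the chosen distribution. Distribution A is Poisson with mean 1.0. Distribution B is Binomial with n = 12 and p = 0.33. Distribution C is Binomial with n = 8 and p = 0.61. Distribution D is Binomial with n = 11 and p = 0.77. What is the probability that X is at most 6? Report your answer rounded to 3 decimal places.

0.741

Conditional on each component, P(X ≤ 6): A: 0.999917; B: 0.936832; C: 0.882776; D: 0.0850907.
By total probability, P(X ≤ 6) = 0.26·0.999917 + 0.21·0.936832 + 0.3·0.882776 + 0.23·0.0850907 = 0.741117.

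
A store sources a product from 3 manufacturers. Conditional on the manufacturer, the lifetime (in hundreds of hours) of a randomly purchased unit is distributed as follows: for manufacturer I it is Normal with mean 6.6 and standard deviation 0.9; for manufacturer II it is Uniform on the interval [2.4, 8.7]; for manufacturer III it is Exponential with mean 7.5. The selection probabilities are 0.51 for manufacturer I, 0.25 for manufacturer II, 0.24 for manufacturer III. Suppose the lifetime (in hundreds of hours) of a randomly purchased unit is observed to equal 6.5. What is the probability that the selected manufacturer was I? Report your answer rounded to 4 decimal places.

Likelihoods f(6.5 | ·): I: 0.440541; II: 0.15873; III: 0.0560467.
Posterior ∝ prior × likelihood. Numerator for I: 0.51·0.440541 = 0.224676.
Normalizing constant: 0.51·0.440541 + 0.25·0.15873 + 0.24·0.0560467 = 0.27781.
P(I | observation) = 0.224676 / 0.27781 = 0.808741.

0.8087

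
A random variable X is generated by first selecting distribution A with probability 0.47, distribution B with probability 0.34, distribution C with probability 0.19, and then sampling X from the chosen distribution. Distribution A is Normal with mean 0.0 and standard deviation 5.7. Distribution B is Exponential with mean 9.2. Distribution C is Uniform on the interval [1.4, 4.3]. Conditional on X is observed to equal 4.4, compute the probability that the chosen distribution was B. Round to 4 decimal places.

0.4840

Likelihoods f(4.4 | ·): A: 0.0519568; B: 0.0673761; C: 0.
Posterior ∝ prior × likelihood. Numerator for B: 0.34·0.0673761 = 0.0229079.
Normalizing constant: 0.47·0.0519568 + 0.34·0.0673761 + 0.19·0 = 0.0473276.
P(B | observation) = 0.0229079 / 0.0473276 = 0.484028.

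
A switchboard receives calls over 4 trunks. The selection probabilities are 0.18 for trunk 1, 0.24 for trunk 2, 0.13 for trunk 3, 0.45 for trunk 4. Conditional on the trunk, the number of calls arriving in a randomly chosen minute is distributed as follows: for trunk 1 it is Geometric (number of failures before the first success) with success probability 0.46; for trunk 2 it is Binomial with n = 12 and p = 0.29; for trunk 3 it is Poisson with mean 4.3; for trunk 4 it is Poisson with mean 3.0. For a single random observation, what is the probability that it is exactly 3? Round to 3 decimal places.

Conditional on each trunk, P(X = 3): 1: 0.0724334; 2: 0.246004; 3: 0.179799; 4: 0.224042.
By total probability, P(X = 3) = 0.18·0.0724334 + 0.24·0.246004 + 0.13·0.179799 + 0.45·0.224042 = 0.196272.

0.196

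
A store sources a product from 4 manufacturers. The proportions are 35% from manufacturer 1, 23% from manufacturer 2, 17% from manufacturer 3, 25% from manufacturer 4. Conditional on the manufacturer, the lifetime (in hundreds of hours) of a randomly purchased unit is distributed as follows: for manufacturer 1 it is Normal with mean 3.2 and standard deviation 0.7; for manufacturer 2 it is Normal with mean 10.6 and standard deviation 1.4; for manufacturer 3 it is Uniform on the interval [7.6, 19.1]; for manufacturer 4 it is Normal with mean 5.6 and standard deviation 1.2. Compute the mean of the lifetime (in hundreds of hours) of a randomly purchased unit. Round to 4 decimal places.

Component means — 1: 3.2; 2: 10.6; 3: 13.35; 4: 5.6.
E[X] = 0.35·3.2 + 0.23·10.6 + 0.17·13.35 + 0.25·5.6 = 7.2275.

7.2275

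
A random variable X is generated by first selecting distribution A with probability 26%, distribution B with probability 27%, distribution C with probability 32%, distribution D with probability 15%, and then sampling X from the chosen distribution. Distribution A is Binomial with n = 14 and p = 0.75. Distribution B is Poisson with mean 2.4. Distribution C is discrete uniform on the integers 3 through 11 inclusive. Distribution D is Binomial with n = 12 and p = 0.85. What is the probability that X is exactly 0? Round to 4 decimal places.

0.0245

Conditional on each component, P(X = 0): A: 3.72529e-09; B: 0.090718; C: 0; D: 1.29746e-10.
By total probability, P(X = 0) = 0.26·3.72529e-09 + 0.27·0.090718 + 0.32·0 + 0.15·1.29746e-10 = 0.0244938.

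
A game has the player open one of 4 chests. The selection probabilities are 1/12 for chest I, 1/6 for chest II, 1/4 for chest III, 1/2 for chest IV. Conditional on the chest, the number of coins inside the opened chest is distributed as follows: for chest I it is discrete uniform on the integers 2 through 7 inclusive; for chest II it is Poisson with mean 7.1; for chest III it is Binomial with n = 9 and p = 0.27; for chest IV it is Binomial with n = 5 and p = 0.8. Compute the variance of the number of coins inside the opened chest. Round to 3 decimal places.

Per component, I: μ=4.5, E[X²]=23.1667; II: μ=7.1, E[X²]=57.51; III: μ=2.43, E[X²]=7.6788; IV: μ=4, E[X²]=16.8.
E[X] = 0.0833333·4.5 + 0.166667·7.1 + 0.25·2.43 + 0.5·4 = 4.16583.
E[X²] = 0.0833333·23.1667 + 0.166667·57.51 + 0.25·7.6788 + 0.5·16.8 = 21.8353.
Var(X) = E[X²] − (E[X])² = 21.8353 − 17.3542 = 4.48109.

4.481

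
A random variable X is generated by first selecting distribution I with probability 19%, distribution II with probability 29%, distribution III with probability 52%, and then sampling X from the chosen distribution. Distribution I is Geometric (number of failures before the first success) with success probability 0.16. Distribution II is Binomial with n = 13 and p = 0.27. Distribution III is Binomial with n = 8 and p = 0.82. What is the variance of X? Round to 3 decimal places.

9.331

Per component, I: μ=5.25, E[X²]=60.375; II: μ=3.51, E[X²]=14.8824; III: μ=6.56, E[X²]=44.2144.
E[X] = 0.19·5.25 + 0.29·3.51 + 0.52·6.56 = 5.4266.
E[X²] = 0.19·60.375 + 0.29·14.8824 + 0.52·44.2144 = 38.7786.
Var(X) = E[X²] − (E[X])² = 38.7786 − 29.448 = 9.33065.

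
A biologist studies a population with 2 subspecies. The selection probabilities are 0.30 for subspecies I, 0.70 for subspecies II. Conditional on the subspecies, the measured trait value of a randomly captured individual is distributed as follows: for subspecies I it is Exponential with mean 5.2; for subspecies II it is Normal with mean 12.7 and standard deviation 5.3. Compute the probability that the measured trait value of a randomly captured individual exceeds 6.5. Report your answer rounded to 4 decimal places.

0.7012

Conditional on each subspecies, P(X > 6.5): I: 0.286505; II: 0.878962.
By total probability, P(X > 6.5) = 0.3·0.286505 + 0.7·0.878962 = 0.701225.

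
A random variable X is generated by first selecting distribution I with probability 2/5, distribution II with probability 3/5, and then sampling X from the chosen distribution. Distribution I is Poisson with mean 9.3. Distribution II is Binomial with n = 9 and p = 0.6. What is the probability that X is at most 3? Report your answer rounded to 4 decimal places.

0.0665

Conditional on each component, P(X ≤ 3): I: 0.0171516; II: 0.0993526.
By total probability, P(X ≤ 3) = 0.4·0.0171516 + 0.6·0.0993526 = 0.0664722.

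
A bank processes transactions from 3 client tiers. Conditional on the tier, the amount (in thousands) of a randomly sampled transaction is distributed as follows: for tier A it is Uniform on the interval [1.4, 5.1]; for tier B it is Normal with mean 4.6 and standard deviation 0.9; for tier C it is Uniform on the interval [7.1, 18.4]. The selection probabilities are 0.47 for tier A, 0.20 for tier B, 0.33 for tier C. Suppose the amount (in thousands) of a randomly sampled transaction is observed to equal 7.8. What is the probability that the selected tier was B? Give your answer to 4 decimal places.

0.0054

Likelihoods f(7.8 | ·): A: 0; B: 0.000797072; C: 0.0884956.
Posterior ∝ prior × likelihood. Numerator for B: 0.2·0.000797072 = 0.000159414.
Normalizing constant: 0.47·0 + 0.2·0.000797072 + 0.33·0.0884956 = 0.029363.
P(B | observation) = 0.000159414 / 0.029363 = 0.0054291.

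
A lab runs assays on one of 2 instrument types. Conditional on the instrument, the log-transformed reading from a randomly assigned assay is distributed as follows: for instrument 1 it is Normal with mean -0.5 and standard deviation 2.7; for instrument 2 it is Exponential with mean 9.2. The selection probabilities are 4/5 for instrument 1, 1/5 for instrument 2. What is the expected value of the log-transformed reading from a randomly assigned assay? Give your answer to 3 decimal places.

1.440

Component means — 1: -0.5; 2: 9.2.
E[X] = 0.8·-0.5 + 0.2·9.2 = 1.44.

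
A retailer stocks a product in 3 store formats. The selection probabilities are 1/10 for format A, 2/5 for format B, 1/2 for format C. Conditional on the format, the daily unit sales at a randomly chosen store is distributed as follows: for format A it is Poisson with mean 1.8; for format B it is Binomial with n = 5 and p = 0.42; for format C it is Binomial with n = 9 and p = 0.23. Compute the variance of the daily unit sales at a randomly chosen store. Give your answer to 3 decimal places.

1.472

Per component, A: μ=1.8, E[X²]=5.04; B: μ=2.1, E[X²]=5.628; C: μ=2.07, E[X²]=5.8788.
E[X] = 0.1·1.8 + 0.4·2.1 + 0.5·2.07 = 2.055.
E[X²] = 0.1·5.04 + 0.4·5.628 + 0.5·5.8788 = 5.6946.
Var(X) = E[X²] − (E[X])² = 5.6946 − 4.22303 = 1.47158.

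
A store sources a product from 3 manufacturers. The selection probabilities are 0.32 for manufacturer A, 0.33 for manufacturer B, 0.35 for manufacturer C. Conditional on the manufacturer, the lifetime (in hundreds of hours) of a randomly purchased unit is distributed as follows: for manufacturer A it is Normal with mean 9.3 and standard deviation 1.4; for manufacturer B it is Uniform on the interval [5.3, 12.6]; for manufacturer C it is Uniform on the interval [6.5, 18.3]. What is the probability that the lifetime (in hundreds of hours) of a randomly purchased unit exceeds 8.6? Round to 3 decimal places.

Conditional on each manufacturer, P(X > 8.6): A: 0.691462; B: 0.547945; C: 0.822034.
By total probability, P(X > 8.6) = 0.32·0.691462 + 0.33·0.547945 + 0.35·0.822034 = 0.689802.

0.690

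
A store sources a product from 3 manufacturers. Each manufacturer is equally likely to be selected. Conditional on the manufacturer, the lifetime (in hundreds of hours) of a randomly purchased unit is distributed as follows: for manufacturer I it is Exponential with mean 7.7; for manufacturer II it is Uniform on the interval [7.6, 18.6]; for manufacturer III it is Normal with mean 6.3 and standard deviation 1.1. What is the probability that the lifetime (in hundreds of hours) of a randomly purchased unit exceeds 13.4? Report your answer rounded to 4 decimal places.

Conditional on each manufacturer, P(X > 13.4): I: 0.175475; II: 0.472727; III: 5.42721e-11.
By total probability, P(X > 13.4) = 0.333333·0.175475 + 0.333333·0.472727 + 0.333333·5.42721e-11 = 0.216067.

0.2161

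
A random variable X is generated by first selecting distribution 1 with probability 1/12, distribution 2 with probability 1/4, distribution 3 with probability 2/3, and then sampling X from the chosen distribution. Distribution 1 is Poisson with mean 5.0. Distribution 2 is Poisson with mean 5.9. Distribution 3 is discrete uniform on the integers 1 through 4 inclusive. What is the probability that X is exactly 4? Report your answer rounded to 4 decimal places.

Conditional on each component, P(X = 4): 1: 0.175467; 2: 0.138312; 3: 0.25.
By total probability, P(X = 4) = 0.0833333·0.175467 + 0.25·0.138312 + 0.666667·0.25 = 0.215867.

0.2159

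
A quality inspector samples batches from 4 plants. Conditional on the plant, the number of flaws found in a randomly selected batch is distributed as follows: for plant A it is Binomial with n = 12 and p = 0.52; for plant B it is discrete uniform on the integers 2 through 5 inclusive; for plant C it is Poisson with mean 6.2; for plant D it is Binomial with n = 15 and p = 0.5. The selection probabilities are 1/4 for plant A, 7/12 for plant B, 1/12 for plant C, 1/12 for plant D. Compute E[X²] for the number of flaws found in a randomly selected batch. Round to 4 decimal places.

For each component E[X²] = Var + (mean)², giving A: 41.9328; B: 13.5; C: 44.64; D: 60.
Overall E[X²] = 0.25·41.9328 + 0.583333·13.5 + 0.0833333·44.64 + 0.0833333·60 = 27.0782.

27.0782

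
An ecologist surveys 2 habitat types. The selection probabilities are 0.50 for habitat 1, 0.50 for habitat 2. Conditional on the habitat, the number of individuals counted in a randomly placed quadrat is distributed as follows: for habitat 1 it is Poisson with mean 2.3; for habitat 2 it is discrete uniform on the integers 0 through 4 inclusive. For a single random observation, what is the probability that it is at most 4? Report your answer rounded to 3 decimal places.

Conditional on each habitat, P(X ≤ 4): 1: 0.916249; 2: 1.
By total probability, P(X ≤ 4) = 0.5·0.916249 + 0.5·1 = 0.958125.

0.958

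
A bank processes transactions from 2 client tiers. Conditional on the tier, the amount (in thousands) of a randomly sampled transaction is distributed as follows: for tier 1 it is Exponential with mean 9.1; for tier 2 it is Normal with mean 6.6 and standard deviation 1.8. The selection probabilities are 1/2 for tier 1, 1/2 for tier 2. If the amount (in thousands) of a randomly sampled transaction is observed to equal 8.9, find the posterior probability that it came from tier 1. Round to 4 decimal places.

0.2967

Likelihoods f(8.9 | ·): 1: 0.0413246; 2: 0.0979711.
Posterior ∝ prior × likelihood. Numerator for 1: 0.5·0.0413246 = 0.0206623.
Normalizing constant: 0.5·0.0413246 + 0.5·0.0979711 = 0.0696478.
P(1 | observation) = 0.0206623 / 0.0696478 = 0.296668.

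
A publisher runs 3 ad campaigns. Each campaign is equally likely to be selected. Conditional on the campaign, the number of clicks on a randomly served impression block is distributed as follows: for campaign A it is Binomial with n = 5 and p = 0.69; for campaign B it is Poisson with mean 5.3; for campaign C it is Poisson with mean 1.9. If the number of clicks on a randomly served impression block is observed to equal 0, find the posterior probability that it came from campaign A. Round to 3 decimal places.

0.018

Likelihoods P(X=0 | ·): A: 0.00286292; B: 0.00499159; C: 0.149569.
Posterior ∝ prior × likelihood. Numerator for A: 0.333333·0.00286292 = 0.000954305.
Normalizing constant: 0.333333·0.00286292 + 0.333333·0.00499159 + 0.333333·0.149569 = 0.0524744.
P(A | observation) = 0.000954305 / 0.0524744 = 0.0181861.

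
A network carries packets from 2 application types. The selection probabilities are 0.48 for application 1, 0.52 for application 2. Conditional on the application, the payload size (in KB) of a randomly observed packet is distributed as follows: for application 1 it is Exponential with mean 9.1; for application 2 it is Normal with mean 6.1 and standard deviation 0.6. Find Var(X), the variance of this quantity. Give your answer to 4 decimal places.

42.1824

Per component, 1: μ=9.1, E[X²]=165.62; 2: μ=6.1, E[X²]=37.57.
E[X] = 0.48·9.1 + 0.52·6.1 = 7.54.
E[X²] = 0.48·165.62 + 0.52·37.57 = 99.034.
Var(X) = E[X²] − (E[X])² = 99.034 − 56.8516 = 42.1824.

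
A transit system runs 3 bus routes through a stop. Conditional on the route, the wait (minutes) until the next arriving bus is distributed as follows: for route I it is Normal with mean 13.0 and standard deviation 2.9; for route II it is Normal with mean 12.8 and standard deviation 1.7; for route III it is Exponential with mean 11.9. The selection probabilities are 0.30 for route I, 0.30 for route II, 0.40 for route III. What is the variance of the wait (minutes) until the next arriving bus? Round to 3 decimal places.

Per component, I: μ=13, E[X²]=177.41; II: μ=12.8, E[X²]=166.73; III: μ=11.9, E[X²]=283.22.
E[X] = 0.3·13 + 0.3·12.8 + 0.4·11.9 = 12.5.
E[X²] = 0.3·177.41 + 0.3·166.73 + 0.4·283.22 = 216.53.
Var(X) = E[X²] − (E[X])² = 216.53 − 156.25 = 60.28.

60.280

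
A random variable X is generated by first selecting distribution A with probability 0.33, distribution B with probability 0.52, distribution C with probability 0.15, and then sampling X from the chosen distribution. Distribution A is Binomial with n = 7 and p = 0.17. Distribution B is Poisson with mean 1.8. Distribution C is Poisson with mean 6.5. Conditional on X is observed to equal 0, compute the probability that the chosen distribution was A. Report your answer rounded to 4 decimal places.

0.5096

Likelihoods P(X=0 | ·): A: 0.271361; B: 0.165299; C: 0.00150344.
Posterior ∝ prior × likelihood. Numerator for A: 0.33·0.271361 = 0.089549.
Normalizing constant: 0.33·0.271361 + 0.52·0.165299 + 0.15·0.00150344 = 0.17573.
P(A | observation) = 0.089549 / 0.17573 = 0.509583.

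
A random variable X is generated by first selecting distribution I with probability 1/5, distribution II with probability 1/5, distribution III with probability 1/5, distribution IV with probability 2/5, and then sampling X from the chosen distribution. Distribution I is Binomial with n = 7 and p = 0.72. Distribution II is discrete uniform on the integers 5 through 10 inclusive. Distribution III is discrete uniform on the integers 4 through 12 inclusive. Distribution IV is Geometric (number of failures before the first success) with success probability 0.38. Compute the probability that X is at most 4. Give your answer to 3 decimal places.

0.447

Conditional on each component, P(X ≤ 4): I: 0.308073; II: 0; III: 0.111111; IV: 0.908387.
By total probability, P(X ≤ 4) = 0.2·0.308073 + 0.2·0 + 0.2·0.111111 + 0.4·0.908387 = 0.447192.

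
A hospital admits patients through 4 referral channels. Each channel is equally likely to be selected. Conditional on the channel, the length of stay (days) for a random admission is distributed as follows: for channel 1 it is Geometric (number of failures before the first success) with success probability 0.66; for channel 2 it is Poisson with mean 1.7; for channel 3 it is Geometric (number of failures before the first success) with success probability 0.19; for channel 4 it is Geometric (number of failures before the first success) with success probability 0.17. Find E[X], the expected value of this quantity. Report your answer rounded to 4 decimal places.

2.8402

Component means — 1: 0.515152; 2: 1.7; 3: 4.26316; 4: 4.88235.
E[X] = 0.25·0.515152 + 0.25·1.7 + 0.25·4.26316 + 0.25·4.88235 = 2.84017.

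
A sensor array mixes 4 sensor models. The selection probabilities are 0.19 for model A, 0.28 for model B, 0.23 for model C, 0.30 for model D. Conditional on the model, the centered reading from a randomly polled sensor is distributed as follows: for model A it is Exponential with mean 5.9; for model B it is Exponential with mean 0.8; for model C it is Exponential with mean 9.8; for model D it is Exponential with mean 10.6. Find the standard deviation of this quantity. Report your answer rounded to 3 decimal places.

Per component, A: μ=5.9, E[X²]=69.62; B: μ=0.8, E[X²]=1.28; C: μ=9.8, E[X²]=192.08; D: μ=10.6, E[X²]=224.72.
E[X] = 0.19·5.9 + 0.28·0.8 + 0.23·9.8 + 0.3·10.6 = 6.779.
E[X²] = 0.19·69.62 + 0.28·1.28 + 0.23·192.08 + 0.3·224.72 = 125.181.
Var(X) = E[X²] − (E[X])² = 125.181 − 45.9548 = 79.2258.
SD(X) = √79.2258 = 8.90089.

8.901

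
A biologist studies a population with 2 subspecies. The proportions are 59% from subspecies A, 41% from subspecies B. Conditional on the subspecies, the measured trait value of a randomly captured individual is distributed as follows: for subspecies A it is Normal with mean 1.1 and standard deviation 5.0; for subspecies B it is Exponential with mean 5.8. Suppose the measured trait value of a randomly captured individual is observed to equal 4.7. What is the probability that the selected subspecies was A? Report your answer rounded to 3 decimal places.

0.536

Likelihoods f(4.7 | ·): A: 0.0615703; B: 0.0766732.
Posterior ∝ prior × likelihood. Numerator for A: 0.59·0.0615703 = 0.0363264.
Normalizing constant: 0.59·0.0615703 + 0.41·0.0766732 = 0.0677625.
P(A | observation) = 0.0363264 / 0.0677625 = 0.536085.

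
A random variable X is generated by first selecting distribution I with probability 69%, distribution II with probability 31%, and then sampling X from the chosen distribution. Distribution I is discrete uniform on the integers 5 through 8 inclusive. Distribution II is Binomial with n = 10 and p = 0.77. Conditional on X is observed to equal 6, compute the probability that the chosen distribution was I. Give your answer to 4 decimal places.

Likelihoods P(X=6 | ·): I: 0.25; II: 0.122483.
Posterior ∝ prior × likelihood. Numerator for I: 0.69·0.25 = 0.1725.
Normalizing constant: 0.69·0.25 + 0.31·0.122483 = 0.21047.
P(I | observation) = 0.1725 / 0.21047 = 0.819596.

0.8196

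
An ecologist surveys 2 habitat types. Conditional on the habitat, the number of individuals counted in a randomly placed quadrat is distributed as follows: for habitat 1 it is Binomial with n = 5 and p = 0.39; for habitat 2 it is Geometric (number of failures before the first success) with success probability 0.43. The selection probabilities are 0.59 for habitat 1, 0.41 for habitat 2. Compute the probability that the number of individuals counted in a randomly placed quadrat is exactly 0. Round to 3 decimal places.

Conditional on each habitat, P(X = 0): 1: 0.0844596; 2: 0.43.
By total probability, P(X = 0) = 0.59·0.0844596 + 0.41·0.43 = 0.226131.

0.226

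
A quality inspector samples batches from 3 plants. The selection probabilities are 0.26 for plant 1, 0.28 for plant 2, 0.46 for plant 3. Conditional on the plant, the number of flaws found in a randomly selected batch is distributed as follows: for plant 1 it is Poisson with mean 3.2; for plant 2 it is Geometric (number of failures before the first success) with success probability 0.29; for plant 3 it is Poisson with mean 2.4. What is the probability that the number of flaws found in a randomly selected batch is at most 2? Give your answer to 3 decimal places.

Conditional on each plant, P(X ≤ 2): 1: 0.379904; 2: 0.642089; 3: 0.569709.
By total probability, P(X ≤ 2) = 0.26·0.379904 + 0.28·0.642089 + 0.46·0.569709 = 0.540626.

0.541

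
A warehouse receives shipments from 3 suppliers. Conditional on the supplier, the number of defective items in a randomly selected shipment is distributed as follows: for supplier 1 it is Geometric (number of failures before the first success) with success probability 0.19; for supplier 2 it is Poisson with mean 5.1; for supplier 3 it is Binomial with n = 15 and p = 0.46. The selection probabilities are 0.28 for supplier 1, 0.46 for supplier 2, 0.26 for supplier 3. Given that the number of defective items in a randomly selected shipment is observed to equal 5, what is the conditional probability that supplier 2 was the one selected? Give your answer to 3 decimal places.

Likelihoods P(X=5 | ·): 1: 0.0662489; 2: 0.175294; 3: 0.130401.
Posterior ∝ prior × likelihood. Numerator for 2: 0.46·0.175294 = 0.0806354.
Normalizing constant: 0.28·0.0662489 + 0.46·0.175294 + 0.26·0.130401 = 0.133089.
P(2 | observation) = 0.0806354 / 0.133089 = 0.605874.

0.606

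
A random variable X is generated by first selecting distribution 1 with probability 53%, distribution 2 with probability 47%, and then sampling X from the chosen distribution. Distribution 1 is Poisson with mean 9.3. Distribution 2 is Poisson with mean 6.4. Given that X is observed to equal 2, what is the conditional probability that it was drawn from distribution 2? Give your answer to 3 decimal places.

Likelihoods P(X=2 | ·): 1: 0.00395364; 2: 0.0340287.
Posterior ∝ prior × likelihood. Numerator for 2: 0.47·0.0340287 = 0.0159935.
Normalizing constant: 0.53·0.00395364 + 0.47·0.0340287 = 0.0180889.
P(2 | observation) = 0.0159935 / 0.0180889 = 0.884159.

0.884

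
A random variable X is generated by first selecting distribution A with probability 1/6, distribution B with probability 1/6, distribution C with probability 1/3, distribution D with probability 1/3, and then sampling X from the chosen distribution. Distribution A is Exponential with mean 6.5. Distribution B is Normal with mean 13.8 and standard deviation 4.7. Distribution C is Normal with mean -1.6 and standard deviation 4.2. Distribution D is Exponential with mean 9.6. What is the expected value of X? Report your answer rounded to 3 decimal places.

6.050

Component means — A: 6.5; B: 13.8; C: -1.6; D: 9.6.
E[X] = 0.166667·6.5 + 0.166667·13.8 + 0.333333·-1.6 + 0.333333·9.6 = 6.05.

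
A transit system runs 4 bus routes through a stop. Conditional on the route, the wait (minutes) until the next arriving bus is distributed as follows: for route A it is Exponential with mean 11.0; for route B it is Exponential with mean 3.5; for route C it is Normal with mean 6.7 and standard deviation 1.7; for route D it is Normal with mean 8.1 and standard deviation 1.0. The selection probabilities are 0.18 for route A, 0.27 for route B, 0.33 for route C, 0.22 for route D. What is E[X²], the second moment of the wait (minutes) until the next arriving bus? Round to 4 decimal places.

80.5966

For each component E[X²] = Var + (mean)², giving A: 242; B: 24.5; C: 47.78; D: 66.61.
Overall E[X²] = 0.18·242 + 0.27·24.5 + 0.33·47.78 + 0.22·66.61 = 80.5966.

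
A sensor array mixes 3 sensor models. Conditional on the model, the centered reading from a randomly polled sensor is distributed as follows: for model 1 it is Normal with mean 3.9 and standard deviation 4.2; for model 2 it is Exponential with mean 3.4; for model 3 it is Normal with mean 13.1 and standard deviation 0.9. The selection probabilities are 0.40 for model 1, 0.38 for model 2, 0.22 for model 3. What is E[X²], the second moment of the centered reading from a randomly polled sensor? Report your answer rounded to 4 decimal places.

59.8580

For each component E[X²] = Var + (mean)², giving 1: 32.85; 2: 23.12; 3: 172.42.
Overall E[X²] = 0.4·32.85 + 0.38·23.12 + 0.22·172.42 = 59.858.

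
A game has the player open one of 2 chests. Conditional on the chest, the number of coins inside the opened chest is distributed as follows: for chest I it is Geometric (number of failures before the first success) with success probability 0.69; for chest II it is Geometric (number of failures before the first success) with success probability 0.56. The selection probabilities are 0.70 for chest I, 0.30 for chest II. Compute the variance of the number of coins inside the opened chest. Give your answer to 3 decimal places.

0.900

Per component, I: μ=0.449275, E[X²]=0.852972; II: μ=0.785714, E[X²]=2.02041.
E[X] = 0.7·0.449275 + 0.3·0.785714 = 0.550207.
E[X²] = 0.7·0.852972 + 0.3·2.02041 = 1.2032.
Var(X) = E[X²] − (E[X])² = 1.2032 − 0.302728 = 0.900475.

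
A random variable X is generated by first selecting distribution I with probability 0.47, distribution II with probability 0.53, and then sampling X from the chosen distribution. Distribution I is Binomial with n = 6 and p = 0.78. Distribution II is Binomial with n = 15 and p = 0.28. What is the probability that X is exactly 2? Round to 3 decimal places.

Conditional on each component, P(X = 2): I: 0.0213782; II: 0.115034.
By total probability, P(X = 2) = 0.47·0.0213782 + 0.53·0.115034 = 0.071016.

0.071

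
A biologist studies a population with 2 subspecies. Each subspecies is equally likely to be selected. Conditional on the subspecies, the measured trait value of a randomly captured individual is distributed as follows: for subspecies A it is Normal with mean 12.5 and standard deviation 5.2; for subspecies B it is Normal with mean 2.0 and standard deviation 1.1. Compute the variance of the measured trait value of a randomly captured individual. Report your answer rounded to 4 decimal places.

41.6875

Per component, A: μ=12.5, E[X²]=183.29; B: μ=2, E[X²]=5.21.
E[X] = 0.5·12.5 + 0.5·2 = 7.25.
E[X²] = 0.5·183.29 + 0.5·5.21 = 94.25.
Var(X) = E[X²] − (E[X])² = 94.25 − 52.5625 = 41.6875.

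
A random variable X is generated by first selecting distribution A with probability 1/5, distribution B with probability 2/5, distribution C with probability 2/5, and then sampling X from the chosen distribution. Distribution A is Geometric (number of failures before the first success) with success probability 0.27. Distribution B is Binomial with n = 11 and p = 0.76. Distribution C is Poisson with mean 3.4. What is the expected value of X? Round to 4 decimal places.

Component means — A: 2.7037; B: 8.36; C: 3.4.
E[X] = 0.2·2.7037 + 0.4·8.36 + 0.4·3.4 = 5.24474.

5.2447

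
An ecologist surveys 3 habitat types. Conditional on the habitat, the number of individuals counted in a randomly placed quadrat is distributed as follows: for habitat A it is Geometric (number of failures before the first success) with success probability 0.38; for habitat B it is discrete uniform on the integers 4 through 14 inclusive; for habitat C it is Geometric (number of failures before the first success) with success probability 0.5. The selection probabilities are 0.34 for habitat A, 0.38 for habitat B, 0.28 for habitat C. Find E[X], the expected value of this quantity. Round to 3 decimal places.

Component means — A: 1.63158; B: 9; C: 1.
E[X] = 0.34·1.63158 + 0.38·9 + 0.28·1 = 4.25474.

4.255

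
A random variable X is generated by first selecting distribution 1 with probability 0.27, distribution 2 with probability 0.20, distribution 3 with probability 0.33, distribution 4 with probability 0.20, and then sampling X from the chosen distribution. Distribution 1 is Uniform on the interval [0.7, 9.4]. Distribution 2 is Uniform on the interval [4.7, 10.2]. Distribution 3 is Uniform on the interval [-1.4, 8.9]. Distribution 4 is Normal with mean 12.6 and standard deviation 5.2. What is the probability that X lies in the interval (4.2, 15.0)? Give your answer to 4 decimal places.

0.6369

Conditional on each component, P(4.2 < X < 15.0): 1: 0.597701; 2: 1; 3: 0.456311; 4: 0.62468.
By total probability, P(4.2 < X < 15.0) = 0.27·0.597701 + 0.2·1 + 0.33·0.456311 + 0.2·0.62468 = 0.636898.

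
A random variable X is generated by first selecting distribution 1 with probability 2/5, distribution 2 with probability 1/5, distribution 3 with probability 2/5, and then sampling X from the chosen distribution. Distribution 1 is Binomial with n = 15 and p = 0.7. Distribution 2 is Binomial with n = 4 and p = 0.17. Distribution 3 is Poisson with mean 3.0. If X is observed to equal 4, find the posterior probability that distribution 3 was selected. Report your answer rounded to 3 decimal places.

Likelihoods P(X=4 | ·): 1: 0.000580575; 2: 0.00083521; 3: 0.168031.
Posterior ∝ prior × likelihood. Numerator for 3: 0.4·0.168031 = 0.0672125.
Normalizing constant: 0.4·0.000580575 + 0.2·0.00083521 + 0.4·0.168031 = 0.0676118.
P(3 | observation) = 0.0672125 / 0.0676118 = 0.994095.

0.994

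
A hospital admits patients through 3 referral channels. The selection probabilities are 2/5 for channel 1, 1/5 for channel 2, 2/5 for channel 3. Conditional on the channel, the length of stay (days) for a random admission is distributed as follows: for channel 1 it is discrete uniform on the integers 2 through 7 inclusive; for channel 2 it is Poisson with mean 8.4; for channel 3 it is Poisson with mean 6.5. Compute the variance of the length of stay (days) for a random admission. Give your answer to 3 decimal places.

7.592

Per component, 1: μ=4.5, E[X²]=23.1667; 2: μ=8.4, E[X²]=78.96; 3: μ=6.5, E[X²]=48.75.
E[X] = 0.4·4.5 + 0.2·8.4 + 0.4·6.5 = 6.08.
E[X²] = 0.4·23.1667 + 0.2·78.96 + 0.4·48.75 = 44.5587.
Var(X) = E[X²] − (E[X])² = 44.5587 − 36.9664 = 7.59227.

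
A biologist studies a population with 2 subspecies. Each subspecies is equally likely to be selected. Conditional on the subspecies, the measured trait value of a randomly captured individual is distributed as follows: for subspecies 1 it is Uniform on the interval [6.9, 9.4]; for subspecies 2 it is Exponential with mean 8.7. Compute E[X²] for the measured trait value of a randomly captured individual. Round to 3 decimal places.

109.162

For each component E[X²] = Var + (mean)², giving 1: 66.9433; 2: 151.38.
Overall E[X²] = 0.5·66.9433 + 0.5·151.38 = 109.162.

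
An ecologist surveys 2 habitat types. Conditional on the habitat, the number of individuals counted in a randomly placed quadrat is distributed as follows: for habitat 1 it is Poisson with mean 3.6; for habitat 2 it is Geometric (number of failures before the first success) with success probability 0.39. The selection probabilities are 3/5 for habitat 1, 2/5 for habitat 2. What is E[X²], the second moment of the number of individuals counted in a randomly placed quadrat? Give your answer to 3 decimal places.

For each component E[X²] = Var + (mean)², giving 1: 16.56; 2: 6.45694.
Overall E[X²] = 0.6·16.56 + 0.4·6.45694 = 12.5188.

12.519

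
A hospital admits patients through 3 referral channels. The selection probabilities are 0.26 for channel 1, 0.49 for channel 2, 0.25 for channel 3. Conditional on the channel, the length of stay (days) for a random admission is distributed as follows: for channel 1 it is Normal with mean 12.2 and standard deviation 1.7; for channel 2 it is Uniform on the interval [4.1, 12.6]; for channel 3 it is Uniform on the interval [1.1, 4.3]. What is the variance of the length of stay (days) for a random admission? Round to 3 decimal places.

15.580

Per component, 1: μ=12.2, E[X²]=151.73; 2: μ=8.35, E[X²]=75.7433; 3: μ=2.7, E[X²]=8.14333.
E[X] = 0.26·12.2 + 0.49·8.35 + 0.25·2.7 = 7.9385.
E[X²] = 0.26·151.73 + 0.49·75.7433 + 0.25·8.14333 = 78.5999.
Var(X) = E[X²] − (E[X])² = 78.5999 − 63.0198 = 15.5801.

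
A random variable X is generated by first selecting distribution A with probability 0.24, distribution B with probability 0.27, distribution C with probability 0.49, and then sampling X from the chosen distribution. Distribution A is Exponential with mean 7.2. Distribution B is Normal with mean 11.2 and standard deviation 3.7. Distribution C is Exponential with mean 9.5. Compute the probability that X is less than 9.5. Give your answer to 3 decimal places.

0.573

Conditional on each component, P(X < 9.5): A: 0.732716; B: 0.322952; C: 0.632121.
By total probability, P(X < 9.5) = 0.24·0.732716 + 0.27·0.322952 + 0.49·0.632121 = 0.572788.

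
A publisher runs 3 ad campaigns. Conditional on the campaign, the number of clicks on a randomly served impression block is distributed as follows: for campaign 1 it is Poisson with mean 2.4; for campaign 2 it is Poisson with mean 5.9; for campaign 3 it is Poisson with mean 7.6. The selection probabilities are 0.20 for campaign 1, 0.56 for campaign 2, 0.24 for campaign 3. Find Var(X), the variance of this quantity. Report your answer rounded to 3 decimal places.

Per component, 1: μ=2.4, E[X²]=8.16; 2: μ=5.9, E[X²]=40.71; 3: μ=7.6, E[X²]=65.36.
E[X] = 0.2·2.4 + 0.56·5.9 + 0.24·7.6 = 5.608.
E[X²] = 0.2·8.16 + 0.56·40.71 + 0.24·65.36 = 40.116.
Var(X) = E[X²] − (E[X])² = 40.116 − 31.4497 = 8.66634.

8.666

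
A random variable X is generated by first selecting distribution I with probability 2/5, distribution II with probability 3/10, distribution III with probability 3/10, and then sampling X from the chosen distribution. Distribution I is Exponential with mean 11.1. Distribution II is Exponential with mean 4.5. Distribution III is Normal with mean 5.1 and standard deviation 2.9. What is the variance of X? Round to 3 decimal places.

67.462

Per component, I: μ=11.1, E[X²]=246.42; II: μ=4.5, E[X²]=40.5; III: μ=5.1, E[X²]=34.42.
E[X] = 0.4·11.1 + 0.3·4.5 + 0.3·5.1 = 7.32.
E[X²] = 0.4·246.42 + 0.3·40.5 + 0.3·34.42 = 121.044.
Var(X) = E[X²] − (E[X])² = 121.044 − 53.5824 = 67.4616.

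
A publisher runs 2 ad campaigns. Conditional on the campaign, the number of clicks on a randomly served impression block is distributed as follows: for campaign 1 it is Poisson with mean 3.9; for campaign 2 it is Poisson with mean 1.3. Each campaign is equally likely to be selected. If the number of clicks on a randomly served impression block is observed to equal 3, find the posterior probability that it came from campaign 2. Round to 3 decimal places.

Likelihoods P(X=3 | ·): 1: 0.200122; 2: 0.0997921.
Posterior ∝ prior × likelihood. Numerator for 2: 0.5·0.0997921 = 0.049896.
Normalizing constant: 0.5·0.200122 + 0.5·0.0997921 = 0.149957.
P(2 | observation) = 0.049896 / 0.149957 = 0.332736.

0.333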